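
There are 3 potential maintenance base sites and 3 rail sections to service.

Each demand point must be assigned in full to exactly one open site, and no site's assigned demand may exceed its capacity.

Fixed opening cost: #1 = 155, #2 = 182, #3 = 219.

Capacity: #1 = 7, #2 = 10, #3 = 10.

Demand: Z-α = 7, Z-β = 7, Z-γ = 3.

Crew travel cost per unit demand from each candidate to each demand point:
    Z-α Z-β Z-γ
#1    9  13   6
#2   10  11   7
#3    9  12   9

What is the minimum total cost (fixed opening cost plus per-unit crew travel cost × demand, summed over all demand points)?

Open {#1, #2}; cheapest assignment that respects the capacities:
  #1 (cap 7, load 7): Z-α — cost 7×9 = 63
  #2 (cap 10, load 10): Z-β, Z-γ — cost 7×11 + 3×7 = 98
  Shipping 161, fixed 337 → total 498.
  Any other capacity-feasible assignment to {#1, #2} ships for at least 161.
Compare {#1, #3}: its best feasible assignment gives total 548.
Compare {#2, #3}: its best feasible assignment gives total 562.
Every other set of open sites that can feasibly serve all demand totals ≥ 548 even under its best assignment. Minimum: 498.

498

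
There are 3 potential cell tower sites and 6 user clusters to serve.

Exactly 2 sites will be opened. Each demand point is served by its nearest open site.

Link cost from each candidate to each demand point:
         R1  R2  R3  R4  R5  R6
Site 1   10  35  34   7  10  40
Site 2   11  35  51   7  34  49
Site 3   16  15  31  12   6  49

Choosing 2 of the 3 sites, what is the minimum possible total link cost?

109

Open {Site 1, Site 3}.
  R1→Site 1 10, R2→Site 3 15, R3→Site 3 31, R4→Site 1 7, R5→Site 3 6, R6→Site 1 40  ⇒ total 109.
Compare {Site 2, Site 3}: total 119.
Compare {Site 1, Site 2}: total 136.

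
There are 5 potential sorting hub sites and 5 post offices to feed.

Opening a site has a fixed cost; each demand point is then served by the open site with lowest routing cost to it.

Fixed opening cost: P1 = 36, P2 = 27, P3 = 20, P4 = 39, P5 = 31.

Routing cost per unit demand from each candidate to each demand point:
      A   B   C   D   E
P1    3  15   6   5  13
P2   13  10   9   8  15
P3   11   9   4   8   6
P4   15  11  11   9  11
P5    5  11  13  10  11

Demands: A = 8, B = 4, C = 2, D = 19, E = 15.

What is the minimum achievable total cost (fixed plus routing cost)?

309

Open {P1, P3}: assign each demand point to its cheapest open site.
  A→P1 8×3=24, B→P3 4×9=36, C→P3 2×4=8, D→P1 19×5=95, E→P3 15×6=90
  routing cost 253, fixed 56 → total 309.
Compare {P1, P2, P3}: routing cost 253 + fixed 83 = 336.
Compare {P1, P3, P5}: routing cost 253 + fixed 87 = 340.
Compare {P1, P3, P4}: routing cost 253 + fixed 95 = 348.
All other subsets cost ≥ 336. Minimum total cost: 309.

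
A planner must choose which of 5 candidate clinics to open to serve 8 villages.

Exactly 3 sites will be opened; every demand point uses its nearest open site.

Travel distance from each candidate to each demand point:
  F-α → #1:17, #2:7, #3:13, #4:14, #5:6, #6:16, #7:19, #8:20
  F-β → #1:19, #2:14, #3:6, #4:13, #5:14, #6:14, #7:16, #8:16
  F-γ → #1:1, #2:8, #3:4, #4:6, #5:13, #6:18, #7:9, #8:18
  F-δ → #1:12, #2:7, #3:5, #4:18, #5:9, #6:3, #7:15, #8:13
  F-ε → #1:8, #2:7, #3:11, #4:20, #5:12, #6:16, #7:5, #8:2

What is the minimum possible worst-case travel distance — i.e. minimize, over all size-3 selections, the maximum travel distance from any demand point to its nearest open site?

Open {F-γ, F-δ, F-ε}.
  Farthest demand point is #5 at travel distance 9 (to F-δ); all others are ≤ 9.
With {F-α, F-γ, F-δ} the worst case is 13.
With {F-β, F-γ, F-δ} the worst case is 13.
No size-3 selection achieves below 9.

9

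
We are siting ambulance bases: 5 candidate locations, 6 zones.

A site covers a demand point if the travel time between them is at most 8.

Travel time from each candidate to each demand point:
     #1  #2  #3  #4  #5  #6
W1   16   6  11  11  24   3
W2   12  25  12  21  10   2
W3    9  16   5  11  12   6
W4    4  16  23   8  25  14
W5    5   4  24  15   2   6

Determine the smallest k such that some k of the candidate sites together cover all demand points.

3

Coverage sets (demand points within 8 of each site):
  W1: {#2, #6}
  W2: {#6}
  W3: {#3, #6}
  W4: {#1, #4}
  W5: {#1, #2, #5, #6}
No 2 sites suffice: every size-2 union leaves at least one demand point uncovered.
But {W3, W4, W5} covers everything, so the minimum is 3.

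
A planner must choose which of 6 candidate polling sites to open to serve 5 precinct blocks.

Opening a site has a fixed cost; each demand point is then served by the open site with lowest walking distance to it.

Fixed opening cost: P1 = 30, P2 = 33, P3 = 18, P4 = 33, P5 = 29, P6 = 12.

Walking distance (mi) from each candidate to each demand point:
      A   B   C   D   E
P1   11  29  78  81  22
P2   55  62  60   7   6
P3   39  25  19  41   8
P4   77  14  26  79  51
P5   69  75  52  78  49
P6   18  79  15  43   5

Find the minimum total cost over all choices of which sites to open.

Open {P2, P3, P6}: assign each demand point to its cheapest open site.
  A→P6 18, B→P3 25, C→P6 15, D→P2 7, E→P6 5
  walking distance 70, fixed 63 → total 133.
Compare {P3, P6}: walking distance 104 + fixed 30 = 134.
Compare {P2, P4, P6}: walking distance 59 + fixed 78 = 137.
Compare {P4, P6}: walking distance 95 + fixed 45 = 140.
All other subsets cost ≥ 134. Minimum total cost: 133.

133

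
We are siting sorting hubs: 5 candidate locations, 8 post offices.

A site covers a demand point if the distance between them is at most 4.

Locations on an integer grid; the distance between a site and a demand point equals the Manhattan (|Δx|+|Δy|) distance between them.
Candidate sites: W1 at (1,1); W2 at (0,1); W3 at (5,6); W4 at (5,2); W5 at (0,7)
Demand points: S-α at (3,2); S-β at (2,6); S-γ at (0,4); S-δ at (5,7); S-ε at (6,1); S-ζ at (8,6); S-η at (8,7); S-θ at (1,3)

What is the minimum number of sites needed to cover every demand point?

Coverage sets (demand points within 4 of each site):
  W1: {S-α, S-γ, S-θ}
  W2: {S-α, S-γ, S-θ}
  W3: {S-β, S-δ, S-ζ, S-η}
  W4: {S-α, S-ε}
  W5: {S-β, S-γ}
No 2 sites suffice: every size-2 union leaves at least one demand point uncovered.
But {W1, W3, W4} covers everything, so the minimum is 3.

3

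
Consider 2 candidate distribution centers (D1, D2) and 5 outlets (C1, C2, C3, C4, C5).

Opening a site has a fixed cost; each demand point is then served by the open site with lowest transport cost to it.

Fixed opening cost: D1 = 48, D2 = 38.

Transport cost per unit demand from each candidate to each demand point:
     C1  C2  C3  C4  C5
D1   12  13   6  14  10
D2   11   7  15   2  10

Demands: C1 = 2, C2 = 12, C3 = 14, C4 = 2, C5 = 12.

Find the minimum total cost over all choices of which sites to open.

Open {D1, D2}: assign each demand point to its cheapest open site.
  C1→D2 2×11=22, C2→D2 12×7=84, C3→D1 14×6=84, C4→D2 2×2=4, C5→D1 12×10=120
  transport cost 314, fixed 86 → total 400.
Compare {D1}: transport cost 412 + fixed 48 = 460.
Compare {D2}: transport cost 440 + fixed 38 = 478.

400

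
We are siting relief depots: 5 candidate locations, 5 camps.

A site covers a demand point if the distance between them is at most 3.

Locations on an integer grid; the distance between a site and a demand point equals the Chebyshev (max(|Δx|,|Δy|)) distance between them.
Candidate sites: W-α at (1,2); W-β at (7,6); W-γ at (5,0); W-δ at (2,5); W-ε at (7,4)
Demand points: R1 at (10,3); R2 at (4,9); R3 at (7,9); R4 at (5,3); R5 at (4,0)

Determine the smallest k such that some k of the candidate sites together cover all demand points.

2

Coverage sets (demand points within 3 of each site):
  W-α: {R5}
  W-β: {R1, R2, R3, R4}
  W-γ: {R4, R5}
  W-δ: {R4}
  W-ε: {R1, R4}
No single site covers all 5 demand points.
But {W-α, W-β} covers everything, so the minimum is 2.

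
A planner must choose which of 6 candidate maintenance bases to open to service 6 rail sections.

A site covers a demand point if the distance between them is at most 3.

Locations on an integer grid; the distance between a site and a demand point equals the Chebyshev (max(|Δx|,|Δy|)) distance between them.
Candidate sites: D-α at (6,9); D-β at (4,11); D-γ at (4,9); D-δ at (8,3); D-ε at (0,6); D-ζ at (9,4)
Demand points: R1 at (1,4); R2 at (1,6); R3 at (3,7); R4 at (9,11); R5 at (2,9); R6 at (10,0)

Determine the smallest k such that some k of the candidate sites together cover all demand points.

3

Coverage sets (demand points within 3 of each site):
  D-α: {R3, R4}
  D-β: {R5}
  D-γ: {R2, R3, R5}
  D-δ: {R6}
  D-ε: {R1, R2, R3, R5}
  D-ζ: {}
No 2 sites suffice: every size-2 union leaves at least one demand point uncovered.
But {D-α, D-δ, D-ε} covers everything, so the minimum is 3.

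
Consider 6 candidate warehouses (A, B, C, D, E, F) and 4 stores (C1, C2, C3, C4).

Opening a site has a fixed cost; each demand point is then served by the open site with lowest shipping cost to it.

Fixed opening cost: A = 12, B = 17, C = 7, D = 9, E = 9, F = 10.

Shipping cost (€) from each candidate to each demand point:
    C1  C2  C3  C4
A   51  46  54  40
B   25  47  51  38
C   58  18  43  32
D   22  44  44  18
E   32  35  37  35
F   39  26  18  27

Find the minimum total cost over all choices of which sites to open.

Open {C, D, F}: assign each demand point to its cheapest open site.
  C1→D 22, C2→C 18, C3→F 18, C4→D 18
  shipping cost 76, fixed 26 → total 102.
Compare {D, F}: shipping cost 84 + fixed 19 = 103.
Compare {C, D, E, F}: shipping cost 76 + fixed 35 = 111.
Compare {D, E, F}: shipping cost 84 + fixed 28 = 112.
All other subsets cost ≥ 103. Minimum total cost: 102.

102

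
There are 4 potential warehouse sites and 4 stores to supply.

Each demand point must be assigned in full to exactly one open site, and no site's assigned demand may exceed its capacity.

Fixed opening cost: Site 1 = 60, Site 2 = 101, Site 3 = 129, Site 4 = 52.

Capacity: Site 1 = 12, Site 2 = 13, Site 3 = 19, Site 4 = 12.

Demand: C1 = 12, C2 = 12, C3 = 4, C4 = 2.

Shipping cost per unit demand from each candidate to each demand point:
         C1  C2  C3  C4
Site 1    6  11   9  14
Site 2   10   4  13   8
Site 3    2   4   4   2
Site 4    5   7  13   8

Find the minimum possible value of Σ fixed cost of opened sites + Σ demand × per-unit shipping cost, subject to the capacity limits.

Open {Site 3, Site 4}; cheapest assignment that respects the capacities:
  Site 3 (cap 19, load 18): C1, C3, C4 — cost 12×2 + 4×4 + 2×2 = 44
  Site 4 (cap 12, load 12): C2 — cost 12×7 = 84
  Shipping 128, fixed 181 → total 309.
  Any other capacity-feasible assignment to {Site 3, Site 4} ships for at least 128.
Compare {Site 2, Site 3}: its best feasible assignment gives total 322.
Compare {Site 1, Site 3}: its best feasible assignment gives total 329.
Every other set of open sites that can feasibly serve all demand totals ≥ 322 even under its best assignment. Minimum: 309.

309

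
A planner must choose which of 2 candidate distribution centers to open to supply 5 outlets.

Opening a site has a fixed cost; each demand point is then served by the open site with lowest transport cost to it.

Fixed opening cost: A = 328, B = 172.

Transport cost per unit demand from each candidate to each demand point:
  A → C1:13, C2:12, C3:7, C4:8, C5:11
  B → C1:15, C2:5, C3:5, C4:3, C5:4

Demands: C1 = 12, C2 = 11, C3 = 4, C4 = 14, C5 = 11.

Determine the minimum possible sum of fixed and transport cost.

513

Open {B}: assign each demand point to its cheapest open site.
  C1→B 12×15=180, C2→B 11×5=55, C3→B 4×5=20, C4→B 14×3=42, C5→B 11×4=44
  transport cost 341, fixed 172 → total 513.
Compare {A, B}: transport cost 317 + fixed 500 = 817.
Compare {A}: transport cost 549 + fixed 328 = 877.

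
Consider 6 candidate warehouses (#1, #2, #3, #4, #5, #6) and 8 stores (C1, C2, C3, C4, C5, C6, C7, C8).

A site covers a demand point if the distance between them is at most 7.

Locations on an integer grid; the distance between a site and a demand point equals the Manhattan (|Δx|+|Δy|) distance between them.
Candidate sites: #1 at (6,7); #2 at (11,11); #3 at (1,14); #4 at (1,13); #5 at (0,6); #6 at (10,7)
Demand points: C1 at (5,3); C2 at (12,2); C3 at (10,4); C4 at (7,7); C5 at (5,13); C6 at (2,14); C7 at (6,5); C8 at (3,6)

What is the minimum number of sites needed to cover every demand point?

Coverage sets (demand points within 7 of each site):
  #1: {C1, C3, C4, C5, C7, C8}
  #2: {}
  #3: {C5, C6}
  #4: {C5, C6}
  #5: {C7, C8}
  #6: {C2, C3, C4, C7}
No 2 sites suffice: every size-2 union leaves at least one demand point uncovered.
But {#1, #3, #6} covers everything, so the minimum is 3.

3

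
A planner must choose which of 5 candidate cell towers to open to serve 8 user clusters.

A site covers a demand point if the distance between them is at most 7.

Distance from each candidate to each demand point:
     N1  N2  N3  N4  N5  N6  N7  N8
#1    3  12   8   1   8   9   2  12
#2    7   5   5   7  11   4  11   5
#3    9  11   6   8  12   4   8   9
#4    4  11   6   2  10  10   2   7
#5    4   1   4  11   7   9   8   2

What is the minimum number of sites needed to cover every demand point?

Coverage sets (demand points within 7 of each site):
  #1: {N1, N4, N7}
  #2: {N1, N2, N3, N4, N6, N8}
  #3: {N3, N6}
  #4: {N1, N3, N4, N7, N8}
  #5: {N1, N2, N3, N5, N8}
No 2 sites suffice: every size-2 union leaves at least one demand point uncovered.
But {#1, #2, #5} covers everything, so the minimum is 3.

3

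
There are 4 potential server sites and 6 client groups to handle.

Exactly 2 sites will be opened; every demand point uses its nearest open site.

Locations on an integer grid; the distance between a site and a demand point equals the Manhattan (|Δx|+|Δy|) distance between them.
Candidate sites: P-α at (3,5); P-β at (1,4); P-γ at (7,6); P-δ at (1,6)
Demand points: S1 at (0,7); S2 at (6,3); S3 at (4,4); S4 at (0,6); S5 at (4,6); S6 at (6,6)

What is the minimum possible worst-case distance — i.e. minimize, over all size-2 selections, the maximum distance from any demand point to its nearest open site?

Open {P-β, P-γ}.
  Farthest demand point is S1 at distance 4 (to P-β); all others are ≤ 4.
With {P-α, P-β} the worst case is 5.
With {P-α, P-γ} the worst case is 5.
No size-2 selection achieves below 4.

4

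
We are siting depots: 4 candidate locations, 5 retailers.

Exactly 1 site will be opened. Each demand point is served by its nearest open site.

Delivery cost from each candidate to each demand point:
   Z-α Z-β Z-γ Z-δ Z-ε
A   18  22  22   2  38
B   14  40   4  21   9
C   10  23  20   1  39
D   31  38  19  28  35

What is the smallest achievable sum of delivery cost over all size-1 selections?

Open {B}.
  Z-α→B 14, Z-β→B 40, Z-γ→B 4, Z-δ→B 21, Z-ε→B 9  ⇒ total 88.
Compare {C}: total 93.
Compare {A}: total 102.
No size-1 selection does better; minimum is 88.

88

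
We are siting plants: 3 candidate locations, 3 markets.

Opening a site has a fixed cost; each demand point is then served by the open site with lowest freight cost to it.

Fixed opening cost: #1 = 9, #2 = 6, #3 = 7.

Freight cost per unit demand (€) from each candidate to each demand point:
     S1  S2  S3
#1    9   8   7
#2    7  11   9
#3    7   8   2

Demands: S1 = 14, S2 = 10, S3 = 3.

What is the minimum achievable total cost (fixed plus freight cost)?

191

Open {#3}: assign each demand point to its cheapest open site.
  S1→#3 14×7=98, S2→#3 10×8=80, S3→#3 3×2=6
  freight cost 184, fixed 7 → total 191.
Compare {#2, #3}: freight cost 184 + fixed 13 = 197.
Compare {#1, #3}: freight cost 184 + fixed 16 = 200.
Compare {#1, #2, #3}: freight cost 184 + fixed 22 = 206.
All other subsets cost ≥ 197. Minimum total cost: 191.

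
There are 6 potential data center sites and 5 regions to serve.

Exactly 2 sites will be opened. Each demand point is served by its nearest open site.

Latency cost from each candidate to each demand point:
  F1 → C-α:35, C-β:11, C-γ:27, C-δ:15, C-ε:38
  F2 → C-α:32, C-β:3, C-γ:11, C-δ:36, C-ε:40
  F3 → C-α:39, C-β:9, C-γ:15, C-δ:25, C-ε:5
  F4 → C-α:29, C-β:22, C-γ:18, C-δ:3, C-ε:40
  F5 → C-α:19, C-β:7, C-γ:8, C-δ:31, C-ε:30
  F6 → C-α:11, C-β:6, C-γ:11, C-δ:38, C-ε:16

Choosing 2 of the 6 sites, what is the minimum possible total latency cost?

47

Open {F4, F6}.
  C-α→F6 11, C-β→F6 6, C-γ→F6 11, C-δ→F4 3, C-ε→F6 16  ⇒ total 47.
Compare {F3, F6}: total 58.
Compare {F1, F6}: total 59.
No size-2 selection does better; minimum is 47.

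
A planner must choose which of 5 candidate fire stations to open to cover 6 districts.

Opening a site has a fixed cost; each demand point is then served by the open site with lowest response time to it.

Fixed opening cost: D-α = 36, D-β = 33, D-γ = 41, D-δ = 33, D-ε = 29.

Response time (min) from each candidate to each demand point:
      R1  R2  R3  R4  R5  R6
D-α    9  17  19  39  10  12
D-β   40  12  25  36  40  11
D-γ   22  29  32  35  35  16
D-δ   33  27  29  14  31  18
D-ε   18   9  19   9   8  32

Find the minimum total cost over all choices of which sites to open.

124

Open {D-ε}: assign each demand point to its cheapest open site.
  R1→D-ε 18, R2→D-ε 9, R3→D-ε 19, R4→D-ε 9, R5→D-ε 8, R6→D-ε 32
  response time 95, fixed 29 → total 124.
Compare {D-α, D-ε}: response time 66 + fixed 65 = 131.
Compare {D-β, D-ε}: response time 74 + fixed 62 = 136.
Compare {D-α}: response time 106 + fixed 36 = 142.
All other subsets cost ≥ 131. Minimum total cost: 124.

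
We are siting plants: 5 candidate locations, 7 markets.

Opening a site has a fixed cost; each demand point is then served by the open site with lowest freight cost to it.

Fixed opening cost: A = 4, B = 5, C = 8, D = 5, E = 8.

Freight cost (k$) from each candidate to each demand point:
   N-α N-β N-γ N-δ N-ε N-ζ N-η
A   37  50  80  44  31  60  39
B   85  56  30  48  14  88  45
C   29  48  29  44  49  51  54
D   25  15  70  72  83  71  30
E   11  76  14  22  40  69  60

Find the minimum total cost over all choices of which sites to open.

183

Open {B, C, D, E}: assign each demand point to its cheapest open site.
  N-α→E 11, N-β→D 15, N-γ→E 14, N-δ→E 22, N-ε→B 14, N-ζ→C 51, N-η→D 30
  freight cost 157, fixed 26 → total 183.
Compare {A, B, C, D, E}: freight cost 157 + fixed 30 = 187.
Compare {A, B, D, E}: freight cost 166 + fixed 22 = 188.
Compare {B, D, E}: freight cost 175 + fixed 18 = 193.
All other subsets cost ≥ 187. Minimum total cost: 183.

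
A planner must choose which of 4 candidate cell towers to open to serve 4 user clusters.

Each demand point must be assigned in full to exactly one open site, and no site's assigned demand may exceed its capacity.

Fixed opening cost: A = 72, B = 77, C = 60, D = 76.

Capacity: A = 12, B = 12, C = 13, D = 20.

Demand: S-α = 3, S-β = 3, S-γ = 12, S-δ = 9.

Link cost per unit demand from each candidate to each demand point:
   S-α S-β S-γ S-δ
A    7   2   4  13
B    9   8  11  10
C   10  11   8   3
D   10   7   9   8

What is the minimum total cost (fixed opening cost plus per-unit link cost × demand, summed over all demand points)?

319

Open {A, D}; cheapest assignment that respects the capacities:
  A (cap 12, load 12): S-γ — cost 12×4 = 48
  D (cap 20, load 15): S-α, S-β, S-δ — cost 3×10 + 3×7 + 9×8 = 123
  Shipping 171, fixed 148 → total 319.
  Any other capacity-feasible assignment to {A, D} ships for at least 171.
Compare {C, D}: its best feasible assignment gives total 322.
Compare {A, C, D}: its best feasible assignment gives total 334.
Every other set of open sites that can feasibly serve all demand totals ≥ 322 even under its best assignment. Minimum: 319.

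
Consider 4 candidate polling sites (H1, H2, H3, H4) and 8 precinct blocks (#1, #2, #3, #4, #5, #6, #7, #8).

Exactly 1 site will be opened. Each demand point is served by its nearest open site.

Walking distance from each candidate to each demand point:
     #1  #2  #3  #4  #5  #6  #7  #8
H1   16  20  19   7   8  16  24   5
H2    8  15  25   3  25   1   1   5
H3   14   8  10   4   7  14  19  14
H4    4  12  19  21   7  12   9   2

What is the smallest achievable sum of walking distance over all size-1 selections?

83

Open {H2}.
  #1→H2 8, #2→H2 15, #3→H2 25, #4→H2 3, #5→H2 25, #6→H2 1, #7→H2 1, #8→H2 5  ⇒ total 83.
Compare {H4}: total 86.
Compare {H3}: total 90.
No size-1 selection does better; minimum is 83.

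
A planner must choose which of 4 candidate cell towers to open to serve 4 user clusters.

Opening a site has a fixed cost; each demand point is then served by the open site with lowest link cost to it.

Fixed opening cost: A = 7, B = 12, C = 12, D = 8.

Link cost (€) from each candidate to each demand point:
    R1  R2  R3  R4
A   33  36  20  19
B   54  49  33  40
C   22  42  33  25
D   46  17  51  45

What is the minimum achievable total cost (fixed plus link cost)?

104

Open {A, D}: assign each demand point to its cheapest open site.
  R1→A 33, R2→D 17, R3→A 20, R4→A 19
  link cost 89, fixed 15 → total 104.
Compare {A, C, D}: link cost 78 + fixed 27 = 105.
Compare {A}: link cost 108 + fixed 7 = 115.
Compare {A, C}: link cost 97 + fixed 19 = 116.
All other subsets cost ≥ 105. Minimum total cost: 104.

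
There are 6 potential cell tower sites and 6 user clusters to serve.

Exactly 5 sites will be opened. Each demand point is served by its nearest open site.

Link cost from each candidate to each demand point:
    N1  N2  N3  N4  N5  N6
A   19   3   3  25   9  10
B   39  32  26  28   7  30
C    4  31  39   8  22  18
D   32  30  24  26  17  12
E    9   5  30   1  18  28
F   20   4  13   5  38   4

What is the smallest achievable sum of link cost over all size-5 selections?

22

Open {A, B, C, E, F}.
  N1→C 4, N2→A 3, N3→A 3, N4→E 1, N5→B 7, N6→F 4  ⇒ total 22.
Compare {A, C, D, E, F}: total 24.
Compare {A, B, C, D, F}: total 26.
No size-5 selection does better; minimum is 22.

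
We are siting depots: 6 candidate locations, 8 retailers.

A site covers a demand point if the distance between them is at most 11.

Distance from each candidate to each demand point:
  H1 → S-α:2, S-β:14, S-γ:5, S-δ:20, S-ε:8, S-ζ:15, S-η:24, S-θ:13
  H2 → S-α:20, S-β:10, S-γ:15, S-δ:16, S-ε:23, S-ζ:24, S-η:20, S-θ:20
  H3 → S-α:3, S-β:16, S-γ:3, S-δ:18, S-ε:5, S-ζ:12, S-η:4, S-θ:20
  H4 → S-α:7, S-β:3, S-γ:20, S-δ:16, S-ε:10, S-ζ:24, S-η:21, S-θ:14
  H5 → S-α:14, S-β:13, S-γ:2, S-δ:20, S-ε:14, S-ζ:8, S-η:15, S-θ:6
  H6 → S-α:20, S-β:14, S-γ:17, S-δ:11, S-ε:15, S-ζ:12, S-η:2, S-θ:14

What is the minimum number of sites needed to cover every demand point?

3

Coverage sets (demand points within 11 of each site):
  H1: {S-α, S-γ, S-ε}
  H2: {S-β}
  H3: {S-α, S-γ, S-ε, S-η}
  H4: {S-α, S-β, S-ε}
  H5: {S-γ, S-ζ, S-θ}
  H6: {S-δ, S-η}
No 2 sites suffice: every size-2 union leaves at least one demand point uncovered.
But {H4, H5, H6} covers everything, so the minimum is 3.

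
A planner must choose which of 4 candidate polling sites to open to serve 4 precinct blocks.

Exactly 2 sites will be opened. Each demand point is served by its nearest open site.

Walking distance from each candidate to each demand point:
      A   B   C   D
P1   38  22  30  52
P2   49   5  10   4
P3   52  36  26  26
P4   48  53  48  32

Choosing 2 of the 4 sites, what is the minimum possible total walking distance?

57

Open {P1, P2}.
  A→P1 38, B→P2 5, C→P2 10, D→P2 4  ⇒ total 57.
Compare {P2, P4}: total 67.
Compare {P2, P3}: total 68.
No size-2 selection does better; minimum is 57.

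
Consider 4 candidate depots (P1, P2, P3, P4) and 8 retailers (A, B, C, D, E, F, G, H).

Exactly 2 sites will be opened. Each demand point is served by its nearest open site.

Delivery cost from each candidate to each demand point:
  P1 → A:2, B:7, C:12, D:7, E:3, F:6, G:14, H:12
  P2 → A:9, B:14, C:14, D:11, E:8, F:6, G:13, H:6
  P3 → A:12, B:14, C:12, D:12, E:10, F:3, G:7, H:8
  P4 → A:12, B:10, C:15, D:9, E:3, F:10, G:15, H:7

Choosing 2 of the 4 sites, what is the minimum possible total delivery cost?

49

Open {P1, P3}.
  A→P1 2, B→P1 7, C→P1 12, D→P1 7, E→P1 3, F→P3 3, G→P3 7, H→P3 8  ⇒ total 49.
Compare {P1, P2}: total 56.
Compare {P1, P4}: total 58.
No size-2 selection does better; minimum is 49.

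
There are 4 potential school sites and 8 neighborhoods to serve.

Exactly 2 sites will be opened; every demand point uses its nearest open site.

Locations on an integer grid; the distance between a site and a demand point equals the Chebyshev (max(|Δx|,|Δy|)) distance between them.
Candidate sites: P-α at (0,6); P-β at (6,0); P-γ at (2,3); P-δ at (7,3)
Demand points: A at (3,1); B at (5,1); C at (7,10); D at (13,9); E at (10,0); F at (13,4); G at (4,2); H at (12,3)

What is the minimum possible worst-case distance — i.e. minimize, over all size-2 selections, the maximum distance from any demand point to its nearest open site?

7

Open {P-α, P-δ}.
  Farthest demand point is C at distance 7 (to P-α); all others are ≤ 7.
With {P-β, P-δ} the worst case is 7.
With {P-γ, P-δ} the worst case is 7.
No size-2 selection achieves below 7.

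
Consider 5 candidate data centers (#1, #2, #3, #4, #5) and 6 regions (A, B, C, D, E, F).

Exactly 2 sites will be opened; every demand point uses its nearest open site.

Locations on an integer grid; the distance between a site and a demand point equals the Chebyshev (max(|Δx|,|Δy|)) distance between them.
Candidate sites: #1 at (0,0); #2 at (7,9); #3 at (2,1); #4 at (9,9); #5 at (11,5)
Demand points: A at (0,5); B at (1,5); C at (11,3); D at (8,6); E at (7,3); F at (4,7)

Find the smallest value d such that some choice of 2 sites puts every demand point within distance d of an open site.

6

Open {#1, #2}.
  Farthest demand point is C at distance 6 (to #2); all others are ≤ 6.
With {#1, #4} the worst case is 6.
With {#2, #3} the worst case is 6.
No size-2 selection achieves below 6.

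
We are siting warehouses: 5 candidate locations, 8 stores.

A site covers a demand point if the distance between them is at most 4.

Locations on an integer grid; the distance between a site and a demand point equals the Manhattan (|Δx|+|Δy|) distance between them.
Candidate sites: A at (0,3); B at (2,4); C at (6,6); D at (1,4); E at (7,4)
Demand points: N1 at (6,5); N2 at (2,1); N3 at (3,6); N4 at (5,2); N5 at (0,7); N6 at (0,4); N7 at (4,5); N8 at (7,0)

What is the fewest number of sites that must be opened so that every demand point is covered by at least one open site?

Coverage sets (demand points within 4 of each site):
  A: {N2, N5, N6}
  B: {N2, N3, N6, N7}
  C: {N1, N3, N7}
  D: {N2, N3, N5, N6, N7}
  E: {N1, N4, N7, N8}
No single site covers all 8 demand points.
But {D, E} covers everything, so the minimum is 2.

2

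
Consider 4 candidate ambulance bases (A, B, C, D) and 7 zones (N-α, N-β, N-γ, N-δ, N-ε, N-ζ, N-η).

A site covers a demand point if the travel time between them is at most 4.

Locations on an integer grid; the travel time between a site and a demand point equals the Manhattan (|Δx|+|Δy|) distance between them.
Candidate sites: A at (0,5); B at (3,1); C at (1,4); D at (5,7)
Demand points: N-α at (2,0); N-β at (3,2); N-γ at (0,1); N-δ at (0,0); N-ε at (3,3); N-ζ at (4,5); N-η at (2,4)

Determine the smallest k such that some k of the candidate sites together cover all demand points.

2

Coverage sets (demand points within 4 of each site):
  A: {N-γ, N-ζ, N-η}
  B: {N-α, N-β, N-γ, N-δ, N-ε, N-η}
  C: {N-β, N-γ, N-ε, N-ζ, N-η}
  D: {N-ζ}
No single site covers all 7 demand points.
But {A, B} covers everything, so the minimum is 2.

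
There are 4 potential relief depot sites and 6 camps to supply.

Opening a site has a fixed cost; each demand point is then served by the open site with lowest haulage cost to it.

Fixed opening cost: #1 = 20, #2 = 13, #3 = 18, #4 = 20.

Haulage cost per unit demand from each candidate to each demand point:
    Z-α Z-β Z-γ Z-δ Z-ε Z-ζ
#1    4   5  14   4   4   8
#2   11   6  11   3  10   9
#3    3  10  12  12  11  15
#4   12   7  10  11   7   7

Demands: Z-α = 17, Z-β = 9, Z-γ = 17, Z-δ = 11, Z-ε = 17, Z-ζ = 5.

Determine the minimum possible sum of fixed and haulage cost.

470

Open {#1, #4}: assign each demand point to its cheapest open site.
  Z-α→#1 17×4=68, Z-β→#1 9×5=45, Z-γ→#4 17×10=170, Z-δ→#1 11×4=44, Z-ε→#1 17×4=68, Z-ζ→#4 5×7=35
  haulage cost 430, fixed 40 → total 470.
Compare {#1, #3, #4}: haulage cost 413 + fixed 58 = 471.
Compare {#1, #2, #4}: haulage cost 419 + fixed 53 = 472.
Compare {#1, #2, #3, #4}: haulage cost 402 + fixed 71 = 473.
All other subsets cost ≥ 471. Minimum total cost: 470.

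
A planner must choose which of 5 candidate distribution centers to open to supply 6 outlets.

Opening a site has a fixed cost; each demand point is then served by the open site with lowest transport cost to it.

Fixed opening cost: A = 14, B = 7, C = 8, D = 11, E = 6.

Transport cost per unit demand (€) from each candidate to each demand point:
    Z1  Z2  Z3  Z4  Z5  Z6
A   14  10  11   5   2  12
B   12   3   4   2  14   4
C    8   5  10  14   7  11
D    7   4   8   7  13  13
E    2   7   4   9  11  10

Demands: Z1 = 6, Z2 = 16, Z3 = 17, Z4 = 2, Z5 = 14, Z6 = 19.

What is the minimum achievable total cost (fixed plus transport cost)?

Open {A, B, E}: assign each demand point to its cheapest open site.
  Z1→E 6×2=12, Z2→B 16×3=48, Z3→B 17×4=68, Z4→B 2×2=4, Z5→A 14×2=28, Z6→B 19×4=76
  transport cost 236, fixed 27 → total 263.
Compare {A, B, C, E}: transport cost 236 + fixed 35 = 271.
Compare {A, B, D, E}: transport cost 236 + fixed 38 = 274.
Compare {A, B, C, D, E}: transport cost 236 + fixed 46 = 282.
All other subsets cost ≥ 271. Minimum total cost: 263.

263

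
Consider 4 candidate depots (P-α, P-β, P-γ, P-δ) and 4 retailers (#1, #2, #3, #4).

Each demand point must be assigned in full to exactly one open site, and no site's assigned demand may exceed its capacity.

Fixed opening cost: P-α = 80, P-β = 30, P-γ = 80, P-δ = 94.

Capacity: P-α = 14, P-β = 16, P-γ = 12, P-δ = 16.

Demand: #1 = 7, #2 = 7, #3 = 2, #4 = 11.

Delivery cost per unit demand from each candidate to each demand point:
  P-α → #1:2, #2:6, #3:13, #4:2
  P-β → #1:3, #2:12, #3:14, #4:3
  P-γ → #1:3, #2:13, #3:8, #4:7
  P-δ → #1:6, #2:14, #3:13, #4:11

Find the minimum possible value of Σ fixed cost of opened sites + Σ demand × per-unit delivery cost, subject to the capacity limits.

227

Open {P-α, P-β}; cheapest assignment that respects the capacities:
  P-α (cap 14, load 14): #1, #2 — cost 7×2 + 7×6 = 56
  P-β (cap 16, load 13): #3, #4 — cost 2×14 + 11×3 = 61
  Shipping 117, fixed 110 → total 227.
  Any other capacity-feasible assignment to {P-α, P-β} ships for at least 117.
Compare {P-α, P-β, P-γ}: its best feasible assignment gives total 295.
Compare {P-α, P-β, P-δ}: its best feasible assignment gives total 319.
Every other set of open sites that can feasibly serve all demand totals ≥ 295 even under its best assignment. Minimum: 227.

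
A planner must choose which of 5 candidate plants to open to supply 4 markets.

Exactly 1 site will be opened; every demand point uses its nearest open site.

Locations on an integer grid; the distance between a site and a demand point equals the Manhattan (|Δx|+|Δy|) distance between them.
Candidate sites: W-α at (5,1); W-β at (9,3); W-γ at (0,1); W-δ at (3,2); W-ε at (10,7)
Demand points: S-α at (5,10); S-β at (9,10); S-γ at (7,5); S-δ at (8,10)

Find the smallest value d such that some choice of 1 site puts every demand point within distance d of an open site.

Open {W-ε}.
  Farthest demand point is S-α at distance 8 (to W-ε); all others are ≤ 8.
With {W-β} the worst case is 11.
With {W-α} the worst case is 13.
No size-1 selection achieves below 8.

8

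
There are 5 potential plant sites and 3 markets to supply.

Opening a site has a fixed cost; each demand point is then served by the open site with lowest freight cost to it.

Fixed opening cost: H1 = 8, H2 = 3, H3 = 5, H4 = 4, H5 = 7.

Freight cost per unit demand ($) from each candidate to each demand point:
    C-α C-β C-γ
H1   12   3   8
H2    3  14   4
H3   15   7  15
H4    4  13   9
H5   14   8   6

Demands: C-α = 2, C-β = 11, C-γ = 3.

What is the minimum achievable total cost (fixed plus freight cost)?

62

Open {H1, H2}: assign each demand point to its cheapest open site.
  C-α→H2 2×3=6, C-β→H1 11×3=33, C-γ→H2 3×4=12
  freight cost 51, fixed 11 → total 62.
Compare {H1, H2, H4}: freight cost 51 + fixed 15 = 66.
Compare {H1, H2, H3}: freight cost 51 + fixed 16 = 67.
Compare {H1, H2, H5}: freight cost 51 + fixed 18 = 69.
All other subsets cost ≥ 66. Minimum total cost: 62.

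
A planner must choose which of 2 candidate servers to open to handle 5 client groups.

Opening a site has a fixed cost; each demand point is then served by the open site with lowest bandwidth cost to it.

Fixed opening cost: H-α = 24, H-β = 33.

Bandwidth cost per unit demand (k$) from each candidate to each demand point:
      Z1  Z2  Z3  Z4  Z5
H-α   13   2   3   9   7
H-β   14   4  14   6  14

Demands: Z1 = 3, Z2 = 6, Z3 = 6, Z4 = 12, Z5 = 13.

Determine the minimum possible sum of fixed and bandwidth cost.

289

Open {H-α, H-β}: assign each demand point to its cheapest open site.
  Z1→H-α 3×13=39, Z2→H-α 6×2=12, Z3→H-α 6×3=18, Z4→H-β 12×6=72, Z5→H-α 13×7=91
  bandwidth cost 232, fixed 57 → total 289.
Compare {H-α}: bandwidth cost 268 + fixed 24 = 292.
Compare {H-β}: bandwidth cost 404 + fixed 33 = 437.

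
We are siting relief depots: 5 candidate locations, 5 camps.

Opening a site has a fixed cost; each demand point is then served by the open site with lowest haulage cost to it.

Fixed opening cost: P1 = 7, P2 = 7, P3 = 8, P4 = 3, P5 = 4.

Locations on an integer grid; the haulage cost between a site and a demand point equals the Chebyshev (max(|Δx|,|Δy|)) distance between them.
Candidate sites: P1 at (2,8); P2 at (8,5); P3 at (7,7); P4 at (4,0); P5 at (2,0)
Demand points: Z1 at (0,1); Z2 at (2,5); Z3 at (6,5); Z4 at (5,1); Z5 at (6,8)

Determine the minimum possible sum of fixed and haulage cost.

Open {P3, P4}: assign each demand point to its cheapest open site.
  Z1→P4 4, Z2→P3 5, Z3→P3 2, Z4→P4 1, Z5→P3 1
  haulage cost 13, fixed 11 → total 24.
Compare {P2, P4}: haulage cost 15 + fixed 10 = 25.
Compare {P3, P5}: haulage cost 13 + fixed 12 = 25.
Compare {P4}: haulage cost 23 + fixed 3 = 26.
All other subsets cost ≥ 25. Minimum total cost: 24.

24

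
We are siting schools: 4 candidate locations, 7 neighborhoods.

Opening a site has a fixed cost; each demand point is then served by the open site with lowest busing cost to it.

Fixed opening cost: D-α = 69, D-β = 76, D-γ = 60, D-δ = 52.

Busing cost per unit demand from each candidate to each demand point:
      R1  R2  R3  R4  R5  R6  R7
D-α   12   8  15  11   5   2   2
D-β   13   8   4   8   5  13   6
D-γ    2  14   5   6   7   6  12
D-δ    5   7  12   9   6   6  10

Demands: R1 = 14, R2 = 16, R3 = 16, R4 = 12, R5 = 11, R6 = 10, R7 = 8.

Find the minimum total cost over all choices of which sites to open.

Open {D-α, D-γ}: assign each demand point to its cheapest open site.
  R1→D-γ 14×2=28, R2→D-α 16×8=128, R3→D-γ 16×5=80, R4→D-γ 12×6=72, R5→D-α 11×5=55, R6→D-α 10×2=20, R7→D-α 8×2=16
  busing cost 399, fixed 129 → total 528.
Compare {D-α, D-γ, D-δ}: busing cost 383 + fixed 181 = 564.
Compare {D-α, D-β, D-γ}: busing cost 383 + fixed 205 = 588.
Compare {D-β, D-γ}: busing cost 455 + fixed 136 = 591.
All other subsets cost ≥ 564. Minimum total cost: 528.

528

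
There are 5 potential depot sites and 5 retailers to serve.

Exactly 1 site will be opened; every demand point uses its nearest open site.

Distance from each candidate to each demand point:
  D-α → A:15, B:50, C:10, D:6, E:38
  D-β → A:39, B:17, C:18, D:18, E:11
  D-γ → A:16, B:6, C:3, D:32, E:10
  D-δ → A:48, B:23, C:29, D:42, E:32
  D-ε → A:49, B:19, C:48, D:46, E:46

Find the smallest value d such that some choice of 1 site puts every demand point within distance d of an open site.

Open {D-γ}.
  Farthest demand point is D at distance 32 (to D-γ); all others are ≤ 32.
With {D-β} the worst case is 39.
With {D-δ} the worst case is 48.
No size-1 selection achieves below 32.

32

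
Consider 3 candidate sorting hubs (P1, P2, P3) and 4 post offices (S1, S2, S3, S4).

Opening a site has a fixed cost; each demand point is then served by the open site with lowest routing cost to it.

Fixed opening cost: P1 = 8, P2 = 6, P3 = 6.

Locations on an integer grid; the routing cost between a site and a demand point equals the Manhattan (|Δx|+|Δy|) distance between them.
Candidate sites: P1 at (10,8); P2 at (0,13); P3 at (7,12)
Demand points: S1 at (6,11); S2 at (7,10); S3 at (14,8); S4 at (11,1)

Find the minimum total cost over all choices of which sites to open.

30

Open {P1, P3}: assign each demand point to its cheapest open site.
  S1→P3 2, S2→P3 2, S3→P1 4, S4→P1 8
  routing cost 16, fixed 14 → total 30.
Compare {P1}: routing cost 24 + fixed 8 = 32.
Compare {P3}: routing cost 30 + fixed 6 = 36.
Compare {P1, P2, P3}: routing cost 16 + fixed 20 = 36.
All other subsets cost ≥ 32. Minimum total cost: 30.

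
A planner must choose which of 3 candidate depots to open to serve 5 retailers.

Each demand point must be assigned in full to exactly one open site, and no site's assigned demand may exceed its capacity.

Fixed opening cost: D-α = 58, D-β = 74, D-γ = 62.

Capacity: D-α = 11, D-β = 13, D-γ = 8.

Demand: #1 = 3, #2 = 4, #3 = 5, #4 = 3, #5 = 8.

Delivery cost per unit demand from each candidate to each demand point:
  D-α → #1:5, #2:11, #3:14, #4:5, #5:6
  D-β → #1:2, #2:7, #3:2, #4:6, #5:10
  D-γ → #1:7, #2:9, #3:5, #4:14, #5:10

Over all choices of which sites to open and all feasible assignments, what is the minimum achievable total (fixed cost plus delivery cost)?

239

Open {D-α, D-β}; cheapest assignment that respects the capacities:
  D-α (cap 11, load 11): #4, #5 — cost 3×5 + 8×6 = 63
  D-β (cap 13, load 12): #1, #2, #3 — cost 3×2 + 4×7 + 5×2 = 44
  Shipping 107, fixed 132 → total 239.
  Any other capacity-feasible assignment to {D-α, D-β} ships for at least 107.
Compare {D-α, D-β, D-γ}: its best feasible assignment gives total 301.
Every other set of open sites that can feasibly serve all demand totals ≥ 301 even under its best assignment. Minimum: 239.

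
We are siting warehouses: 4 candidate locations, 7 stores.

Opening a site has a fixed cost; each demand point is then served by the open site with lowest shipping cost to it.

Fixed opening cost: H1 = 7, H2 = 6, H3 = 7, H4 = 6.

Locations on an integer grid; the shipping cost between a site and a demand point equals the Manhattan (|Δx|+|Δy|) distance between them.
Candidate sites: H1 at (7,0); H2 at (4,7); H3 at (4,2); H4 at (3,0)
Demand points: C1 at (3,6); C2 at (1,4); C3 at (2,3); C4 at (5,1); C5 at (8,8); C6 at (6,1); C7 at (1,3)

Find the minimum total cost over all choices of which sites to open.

Open {H2, H3}: assign each demand point to its cheapest open site.
  C1→H2 2, C2→H3 5, C3→H3 3, C4→H3 2, C5→H2 5, C6→H3 3, C7→H3 4
  shipping cost 24, fixed 13 → total 37.
Compare {H3}: shipping cost 32 + fixed 7 = 39.
Compare {H2, H4}: shipping cost 29 + fixed 12 = 41.
Compare {H1, H2, H3}: shipping cost 23 + fixed 20 = 43.
All other subsets cost ≥ 39. Minimum total cost: 37.

37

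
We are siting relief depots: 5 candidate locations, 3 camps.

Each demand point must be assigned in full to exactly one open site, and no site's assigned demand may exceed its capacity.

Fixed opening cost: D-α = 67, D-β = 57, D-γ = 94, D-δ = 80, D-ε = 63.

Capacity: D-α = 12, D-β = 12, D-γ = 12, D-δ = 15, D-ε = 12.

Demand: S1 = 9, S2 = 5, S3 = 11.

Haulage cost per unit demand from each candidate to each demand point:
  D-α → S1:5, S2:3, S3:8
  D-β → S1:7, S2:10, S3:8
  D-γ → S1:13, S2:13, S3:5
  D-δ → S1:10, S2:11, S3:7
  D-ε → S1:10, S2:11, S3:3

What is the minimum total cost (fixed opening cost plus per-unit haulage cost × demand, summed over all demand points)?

298

Open {D-α, D-β, D-ε}; cheapest assignment that respects the capacities:
  D-α (cap 12, load 5): S2 — cost 5×3 = 15
  D-β (cap 12, load 9): S1 — cost 9×7 = 63
  D-ε (cap 12, load 11): S3 — cost 11×3 = 33
  Shipping 111, fixed 187 → total 298.
  Any other capacity-feasible assignment to {D-α, D-β, D-ε} ships for at least 111.
Compare {D-δ, D-ε}: its best feasible assignment gives total 321.
Compare {D-α, D-δ, D-ε}: its best feasible assignment gives total 343.
Every other set of open sites that can feasibly serve all demand totals ≥ 321 even under its best assignment. Minimum: 298.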